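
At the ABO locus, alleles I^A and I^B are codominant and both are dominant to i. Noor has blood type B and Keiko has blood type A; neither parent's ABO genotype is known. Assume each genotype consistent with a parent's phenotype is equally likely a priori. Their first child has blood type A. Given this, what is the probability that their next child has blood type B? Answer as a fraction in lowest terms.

1/12

Possible genotypes: Noor ∈ {I^B I^B, I^B i}; Keiko ∈ {I^A I^A, I^A i}.
Weight each parental genotype pair by prior × P(type-A child):
  I^B i × I^A I^A: posterior weight 2/3; P(next child type B) = 0.
  I^B i × I^A i: posterior weight 1/3; P(next child type B) = 1/4.
Weighted sum = 1/12.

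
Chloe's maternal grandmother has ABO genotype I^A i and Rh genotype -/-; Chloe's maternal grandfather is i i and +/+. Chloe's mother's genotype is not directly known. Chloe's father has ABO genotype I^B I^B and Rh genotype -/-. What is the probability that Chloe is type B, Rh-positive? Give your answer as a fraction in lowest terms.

Chloe's mother's ABO genotype from I^A i × i i: 1/2 I^A i, 1/2 i i.
Crossing each possibility with the father I^B I^B and summing P(type B): 1/2·1/2 + 1/2·1 = 3/4.
Similarly for Rh via the mother's Rh distribution: P(Rh+) = 1/2.
Independent loci: 3/4 × 1/2 = 3/8.

3/8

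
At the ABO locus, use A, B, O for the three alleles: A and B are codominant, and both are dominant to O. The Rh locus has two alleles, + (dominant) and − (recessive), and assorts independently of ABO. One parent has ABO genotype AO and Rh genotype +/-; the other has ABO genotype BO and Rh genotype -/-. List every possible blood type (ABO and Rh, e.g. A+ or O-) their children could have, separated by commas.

O+, O-, A+, A-, B+, B-, AB+, AB-

Gametes from AO × BO give offspring ABO genotypes AB, AO, BO, OO, i.e. phenotypes O, A, B, AB.
Rh cross +/- × -/- → phenotypes Rh+, Rh-.
Combining independently: O+, O-, A+, A-, B+, B-, AB+, AB-.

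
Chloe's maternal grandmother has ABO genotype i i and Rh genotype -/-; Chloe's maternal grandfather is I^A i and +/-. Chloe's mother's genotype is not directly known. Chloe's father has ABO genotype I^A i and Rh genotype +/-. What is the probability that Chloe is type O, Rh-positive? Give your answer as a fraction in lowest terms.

Chloe's mother's ABO genotype from i i × I^A i: 1/2 I^A i, 1/2 i i.
Crossing each possibility with the father I^A i and summing P(type O): 1/2·1/4 + 1/2·1/2 = 3/8.
Similarly for Rh via the mother's Rh distribution: P(Rh+) = 5/8.
Independent loci: 3/8 × 5/8 = 15/64.

15/64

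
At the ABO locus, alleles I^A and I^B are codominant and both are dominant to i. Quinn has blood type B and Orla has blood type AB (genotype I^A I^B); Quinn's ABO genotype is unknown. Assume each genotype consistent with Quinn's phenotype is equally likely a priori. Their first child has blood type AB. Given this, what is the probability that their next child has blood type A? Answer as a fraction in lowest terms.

Possible genotypes: Quinn ∈ {I^B I^B, I^B i}; Orla ∈ {I^A I^B}.
Weight each parental genotype pair by prior × P(type-AB child):
  I^B I^B × I^A I^B: posterior weight 2/3; P(next child type A) = 0.
  I^B i × I^A I^B: posterior weight 1/3; P(next child type A) = 1/4.
Weighted sum = 1/12.

1/12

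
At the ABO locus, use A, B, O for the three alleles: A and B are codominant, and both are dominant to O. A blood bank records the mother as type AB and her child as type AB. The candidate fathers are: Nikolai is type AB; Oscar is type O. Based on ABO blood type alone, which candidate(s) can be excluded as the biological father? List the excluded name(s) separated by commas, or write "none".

A candidate is excluded only if no genotype consistent with his phenotype could produce a type AB child with a type AB mother.
Oscar (type O): no genotype consistent with that phenotype can produce a type-AB child with a type-AB mother.

Oscar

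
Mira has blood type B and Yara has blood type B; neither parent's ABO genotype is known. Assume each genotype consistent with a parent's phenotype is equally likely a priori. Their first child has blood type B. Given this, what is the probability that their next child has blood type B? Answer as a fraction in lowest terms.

Possible genotypes: Mira ∈ {I^B I^B, I^B i}; Yara ∈ {I^B I^B, I^B i}.
Weight each parental genotype pair by prior × P(type-B child):
  I^B I^B × I^B I^B: posterior weight 4/15; P(next child type B) = 1.
  I^B I^B × I^B i: posterior weight 4/15; P(next child type B) = 1.
  I^B i × I^B I^B: posterior weight 4/15; P(next child type B) = 1.
  I^B i × I^B i: posterior weight 1/5; P(next child type B) = 3/4.
Weighted sum = 19/20.

19/20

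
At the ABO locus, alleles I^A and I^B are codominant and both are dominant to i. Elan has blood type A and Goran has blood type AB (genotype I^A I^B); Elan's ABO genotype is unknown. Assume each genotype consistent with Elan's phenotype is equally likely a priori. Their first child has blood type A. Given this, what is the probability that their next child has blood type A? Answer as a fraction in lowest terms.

1/2

Possible genotypes: Elan ∈ {I^A I^A, I^A i}; Goran ∈ {I^A I^B}.
Weight each parental genotype pair by prior × P(type-A child):
  I^A I^A × I^A I^B: posterior weight 1/2; P(next child type A) = 1/2.
  I^A i × I^A I^B: posterior weight 1/2; P(next child type A) = 1/2.
Weighted sum = 1/2.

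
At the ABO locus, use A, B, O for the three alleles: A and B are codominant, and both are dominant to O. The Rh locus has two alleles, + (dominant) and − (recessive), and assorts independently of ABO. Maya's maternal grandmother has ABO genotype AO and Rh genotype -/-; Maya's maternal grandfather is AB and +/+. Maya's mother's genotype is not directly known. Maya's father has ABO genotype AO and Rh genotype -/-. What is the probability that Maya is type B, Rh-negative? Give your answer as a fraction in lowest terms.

Maya's mother's ABO genotype from AO × AB: 1/4 AA, 1/4 AB, 1/4 AO, 1/4 BO.
Crossing each possibility with the father AO and summing P(type B): 1/4·0 + 1/4·1/4 + 1/4·0 + 1/4·1/4 = 1/8.
Similarly for Rh via the mother's Rh distribution: P(Rh-) = 1/2.
Independent loci: 1/8 × 1/2 = 1/16.

1/16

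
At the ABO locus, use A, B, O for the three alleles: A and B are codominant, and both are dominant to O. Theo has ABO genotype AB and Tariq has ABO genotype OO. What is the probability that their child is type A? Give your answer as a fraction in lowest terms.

1/2

ABO cross AB × OO → offspring phenotypes: 1/2 A, 1/2 B.
So P(type A) = 1/2.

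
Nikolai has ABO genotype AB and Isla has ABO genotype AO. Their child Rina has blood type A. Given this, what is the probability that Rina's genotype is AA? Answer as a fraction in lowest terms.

Cross AB × AO → 1/4 AA, 1/4 AB, 1/4 AO, 1/4 BO.
Type-A genotypes among offspring: AA (1/4), AO (1/4); total 1/2.
P(AA | type A) = (1/4) / (1/2) = 1/2.

1/2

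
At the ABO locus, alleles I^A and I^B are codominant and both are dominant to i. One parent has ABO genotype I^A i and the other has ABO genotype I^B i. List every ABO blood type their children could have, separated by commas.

O, A, B, AB

Gametes from I^A i × I^B i give offspring ABO genotypes I^A I^B, I^A i, I^B i, i i, i.e. phenotypes O, A, B, AB.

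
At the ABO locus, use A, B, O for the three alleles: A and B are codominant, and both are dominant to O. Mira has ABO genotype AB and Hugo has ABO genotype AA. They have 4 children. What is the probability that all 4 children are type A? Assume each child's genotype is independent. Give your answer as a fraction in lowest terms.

ABO cross AB × AA → 1/2 A, 1/2 AB.
So P(type A) = 1/2 per child.
All 4 independent: (1/2)^4 = 1/16.

1/16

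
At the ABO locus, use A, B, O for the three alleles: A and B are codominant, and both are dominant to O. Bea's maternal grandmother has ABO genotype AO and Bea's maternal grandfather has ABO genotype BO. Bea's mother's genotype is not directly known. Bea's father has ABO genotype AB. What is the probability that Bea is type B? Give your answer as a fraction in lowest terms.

Bea's mother's ABO genotype from AO × BO: 1/4 AB, 1/4 AO, 1/4 BO, 1/4 OO.
Crossing each possibility with the father AB and summing P(type B): 1/4·1/4 + 1/4·1/4 + 1/4·1/2 + 1/4·1/2 = 3/8.

3/8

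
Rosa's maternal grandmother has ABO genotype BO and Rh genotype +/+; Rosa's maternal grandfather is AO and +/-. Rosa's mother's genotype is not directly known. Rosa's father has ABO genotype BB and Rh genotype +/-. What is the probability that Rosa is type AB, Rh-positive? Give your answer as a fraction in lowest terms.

7/32

Rosa's mother's ABO genotype from BO × AO: 1/4 AB, 1/4 AO, 1/4 BO, 1/4 OO.
Crossing each possibility with the father BB and summing P(type AB): 1/4·1/2 + 1/4·1/2 + 1/4·0 + 1/4·0 = 1/4.
Similarly for Rh via the mother's Rh distribution: P(Rh+) = 7/8.
Independent loci: 1/4 × 7/8 = 7/32.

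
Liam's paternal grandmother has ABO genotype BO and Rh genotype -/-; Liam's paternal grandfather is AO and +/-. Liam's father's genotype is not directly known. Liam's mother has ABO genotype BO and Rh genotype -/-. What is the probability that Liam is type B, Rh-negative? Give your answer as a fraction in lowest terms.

Liam's father's ABO genotype from BO × AO: 1/4 AB, 1/4 AO, 1/4 BO, 1/4 OO.
Crossing each possibility with the mother BO and summing P(type B): 1/4·1/2 + 1/4·1/4 + 1/4·3/4 + 1/4·1/2 = 1/2.
Similarly for Rh via the father's Rh distribution: P(Rh-) = 3/4.
Independent loci: 1/2 × 3/4 = 3/8.

3/8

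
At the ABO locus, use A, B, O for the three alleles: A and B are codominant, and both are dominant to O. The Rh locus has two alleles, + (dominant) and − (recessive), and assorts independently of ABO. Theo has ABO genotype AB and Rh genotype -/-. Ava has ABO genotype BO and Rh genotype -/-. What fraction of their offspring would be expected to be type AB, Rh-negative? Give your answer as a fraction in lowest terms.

ABO cross AB × BO → offspring phenotypes: 1/4 A, 1/2 B, 1/4 AB.
Rh cross -/- × -/- → 1 Rh-.
Independent loci: P(type AB, Rh-negative) = 1/4 × 1 = 1/4.

1/4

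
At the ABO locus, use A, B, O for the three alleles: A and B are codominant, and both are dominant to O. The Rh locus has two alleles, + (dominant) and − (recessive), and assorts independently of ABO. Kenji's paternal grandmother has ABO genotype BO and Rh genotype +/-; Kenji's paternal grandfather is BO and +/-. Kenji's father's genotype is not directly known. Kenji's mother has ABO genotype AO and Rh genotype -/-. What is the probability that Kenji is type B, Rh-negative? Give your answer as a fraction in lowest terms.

Kenji's father's ABO genotype from BO × BO: 1/4 BB, 1/2 BO, 1/4 OO.
Crossing each possibility with the mother AO and summing P(type B): 1/4·1/2 + 1/2·1/4 + 1/4·0 = 1/4.
Similarly for Rh via the father's Rh distribution: P(Rh-) = 1/2.
Independent loci: 1/4 × 1/2 = 1/8.

1/8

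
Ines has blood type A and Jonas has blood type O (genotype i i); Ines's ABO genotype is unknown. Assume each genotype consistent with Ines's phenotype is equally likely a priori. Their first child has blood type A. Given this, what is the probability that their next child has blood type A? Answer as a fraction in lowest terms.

5/6

Possible genotypes: Ines ∈ {I^A I^A, I^A i}; Jonas ∈ {i i}.
Weight each parental genotype pair by prior × P(type-A child):
  I^A I^A × i i: posterior weight 2/3; P(next child type A) = 1.
  I^A i × i i: posterior weight 1/3; P(next child type A) = 1/2.
Weighted sum = 5/6.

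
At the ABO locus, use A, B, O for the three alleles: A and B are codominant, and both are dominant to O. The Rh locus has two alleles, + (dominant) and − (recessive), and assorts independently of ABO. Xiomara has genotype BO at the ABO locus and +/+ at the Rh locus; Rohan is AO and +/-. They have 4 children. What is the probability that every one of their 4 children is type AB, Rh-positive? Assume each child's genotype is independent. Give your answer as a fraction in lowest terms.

ABO cross BO × AO → 1/4 O, 1/4 A, 1/4 B, 1/4 AB.
Rh cross +/+ × +/- → 1 Rh+; so P(type AB, Rh-positive) = 1/4 × 1 = 1/4 per child.
All 4 independent: (1/4)^4 = 1/256.

1/256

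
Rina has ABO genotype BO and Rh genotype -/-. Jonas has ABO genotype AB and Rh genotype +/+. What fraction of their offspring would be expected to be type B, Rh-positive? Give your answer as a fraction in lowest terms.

1/2

ABO cross BO × AB → offspring phenotypes: 1/4 A, 1/2 B, 1/4 AB.
Rh cross -/- × +/+ → 1 Rh+.
Independent loci: P(type B, Rh-positive) = 1/2 × 1 = 1/2.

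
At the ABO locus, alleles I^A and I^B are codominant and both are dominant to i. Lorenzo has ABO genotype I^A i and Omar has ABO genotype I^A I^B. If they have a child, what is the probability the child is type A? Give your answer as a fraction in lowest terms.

1/2

ABO cross I^A i × I^A I^B → offspring phenotypes: 1/2 A, 1/4 B, 1/4 AB.
So P(type A) = 1/2.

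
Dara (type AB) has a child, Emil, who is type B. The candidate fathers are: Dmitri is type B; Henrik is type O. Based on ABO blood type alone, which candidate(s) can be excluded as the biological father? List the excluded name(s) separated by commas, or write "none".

A candidate is excluded only if no genotype consistent with his phenotype could produce a type B child with a type AB mother.
Every candidate has at least one consistent genotype combination, so none can be excluded.

none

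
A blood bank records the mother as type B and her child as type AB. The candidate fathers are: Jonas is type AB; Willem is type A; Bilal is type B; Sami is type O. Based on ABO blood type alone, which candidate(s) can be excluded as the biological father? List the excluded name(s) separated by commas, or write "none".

A candidate is excluded only if no genotype consistent with his phenotype could produce a type AB child with a type B mother.
Bilal (type B): no genotype consistent with that phenotype can produce a type-AB child with a type-B mother.
Sami (type O): no genotype consistent with that phenotype can produce a type-AB child with a type-B mother.

Bilal, Sami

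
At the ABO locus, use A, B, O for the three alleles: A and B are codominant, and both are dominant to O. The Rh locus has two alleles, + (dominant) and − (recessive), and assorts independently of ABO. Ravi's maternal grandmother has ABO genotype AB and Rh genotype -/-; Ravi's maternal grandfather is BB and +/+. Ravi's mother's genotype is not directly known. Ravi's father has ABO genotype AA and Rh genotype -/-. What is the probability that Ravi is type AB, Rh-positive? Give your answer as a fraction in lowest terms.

Ravi's mother's ABO genotype from AB × BB: 1/2 AB, 1/2 BB.
Crossing each possibility with the father AA and summing P(type AB): 1/2·1/2 + 1/2·1 = 3/4.
Similarly for Rh via the mother's Rh distribution: P(Rh+) = 1/2.
Independent loci: 3/4 × 1/2 = 3/8.

3/8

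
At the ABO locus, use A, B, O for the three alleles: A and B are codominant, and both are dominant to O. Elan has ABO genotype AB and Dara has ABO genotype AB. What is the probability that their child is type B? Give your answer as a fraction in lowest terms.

1/4

ABO cross AB × AB → offspring phenotypes: 1/4 A, 1/4 B, 1/2 AB.
So P(type B) = 1/4.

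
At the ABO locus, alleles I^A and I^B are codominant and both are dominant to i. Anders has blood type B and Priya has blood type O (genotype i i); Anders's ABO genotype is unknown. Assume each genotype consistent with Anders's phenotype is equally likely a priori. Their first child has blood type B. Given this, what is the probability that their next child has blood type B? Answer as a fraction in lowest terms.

Possible genotypes: Anders ∈ {I^B I^B, I^B i}; Priya ∈ {i i}.
Weight each parental genotype pair by prior × P(type-B child):
  I^B I^B × i i: posterior weight 2/3; P(next child type B) = 1.
  I^B i × i i: posterior weight 1/3; P(next child type B) = 1/2.
Weighted sum = 5/6.

5/6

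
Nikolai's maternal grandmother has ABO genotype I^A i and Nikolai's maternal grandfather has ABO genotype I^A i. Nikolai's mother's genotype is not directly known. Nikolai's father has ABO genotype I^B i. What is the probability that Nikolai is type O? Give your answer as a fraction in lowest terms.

Nikolai's mother's ABO genotype from I^A i × I^A i: 1/4 I^A I^A, 1/2 I^A i, 1/4 i i.
Crossing each possibility with the father I^B i and summing P(type O): 1/4·0 + 1/2·1/4 + 1/4·1/2 = 1/4.

1/4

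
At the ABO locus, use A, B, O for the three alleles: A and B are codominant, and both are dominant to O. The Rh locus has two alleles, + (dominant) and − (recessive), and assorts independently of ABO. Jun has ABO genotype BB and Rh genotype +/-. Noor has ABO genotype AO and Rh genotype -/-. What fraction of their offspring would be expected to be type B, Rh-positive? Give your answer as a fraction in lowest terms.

ABO cross BB × AO → offspring phenotypes: 1/2 B, 1/2 AB.
Rh cross +/- × -/- → 1/2 Rh+, 1/2 Rh-.
Independent loci: P(type B, Rh-positive) = 1/2 × 1/2 = 1/4.

1/4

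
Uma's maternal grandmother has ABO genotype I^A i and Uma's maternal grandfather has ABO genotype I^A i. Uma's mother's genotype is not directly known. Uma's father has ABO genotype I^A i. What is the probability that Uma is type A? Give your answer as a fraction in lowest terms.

Uma's mother's ABO genotype from I^A i × I^A i: 1/4 I^A I^A, 1/2 I^A i, 1/4 i i.
Crossing each possibility with the father I^A i and summing P(type A): 1/4·1 + 1/2·3/4 + 1/4·1/2 = 3/4.

3/4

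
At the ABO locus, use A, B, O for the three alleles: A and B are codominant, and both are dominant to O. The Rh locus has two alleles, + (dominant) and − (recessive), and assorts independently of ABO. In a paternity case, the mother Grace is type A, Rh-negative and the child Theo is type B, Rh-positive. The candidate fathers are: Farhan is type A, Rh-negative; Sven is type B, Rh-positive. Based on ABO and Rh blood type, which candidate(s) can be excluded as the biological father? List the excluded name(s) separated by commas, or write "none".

Farhan

A candidate is excluded only if no genotype consistent with his phenotype could produce a type B, Rh-positive child with a type A, Rh-negative mother.
Farhan (type A, Rh-): no genotype consistent with that phenotype can produce a type-B Rh+ child with a type-A mother.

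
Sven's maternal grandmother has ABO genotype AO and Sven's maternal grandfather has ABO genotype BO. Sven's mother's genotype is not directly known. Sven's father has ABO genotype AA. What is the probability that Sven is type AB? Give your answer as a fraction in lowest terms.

1/4

Sven's mother's ABO genotype from AO × BO: 1/4 AB, 1/4 AO, 1/4 BO, 1/4 OO.
Crossing each possibility with the father AA and summing P(type AB): 1/4·1/2 + 1/4·0 + 1/4·1/2 + 1/4·0 = 1/4.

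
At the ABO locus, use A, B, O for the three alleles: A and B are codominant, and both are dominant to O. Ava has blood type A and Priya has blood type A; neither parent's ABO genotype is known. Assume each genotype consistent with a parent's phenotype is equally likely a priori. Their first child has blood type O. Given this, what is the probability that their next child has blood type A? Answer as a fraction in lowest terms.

3/4

Possible genotypes: Ava ∈ {AA, AO}; Priya ∈ {AA, AO}.
Weight each parental genotype pair by prior × P(type-O child):
  AO × AO: posterior weight 1; P(next child type A) = 3/4.
Weighted sum = 3/4.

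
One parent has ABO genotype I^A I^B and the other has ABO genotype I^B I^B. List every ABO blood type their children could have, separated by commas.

Gametes from I^A I^B × I^B I^B give offspring ABO genotypes I^A I^B, I^B I^B, i.e. phenotypes B, AB.

B, AB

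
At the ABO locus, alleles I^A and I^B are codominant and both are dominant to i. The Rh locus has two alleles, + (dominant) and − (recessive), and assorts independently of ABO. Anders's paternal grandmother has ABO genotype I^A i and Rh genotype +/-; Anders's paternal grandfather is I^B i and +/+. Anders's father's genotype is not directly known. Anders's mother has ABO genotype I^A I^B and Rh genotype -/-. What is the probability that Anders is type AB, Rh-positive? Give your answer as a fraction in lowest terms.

3/16

Anders's father's ABO genotype from I^A i × I^B i: 1/4 I^A I^B, 1/4 I^A i, 1/4 I^B i, 1/4 i i.
Crossing each possibility with the mother I^A I^B and summing P(type AB): 1/4·1/2 + 1/4·1/4 + 1/4·1/4 + 1/4·0 = 1/4.
Similarly for Rh via the father's Rh distribution: P(Rh+) = 3/4.
Independent loci: 1/4 × 3/4 = 3/16.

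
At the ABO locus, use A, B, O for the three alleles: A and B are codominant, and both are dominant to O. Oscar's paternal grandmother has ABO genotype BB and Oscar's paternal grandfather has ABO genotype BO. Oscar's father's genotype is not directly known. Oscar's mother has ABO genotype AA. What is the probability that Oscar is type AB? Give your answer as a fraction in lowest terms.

3/4

Oscar's father's ABO genotype from BB × BO: 1/2 BB, 1/2 BO.
Crossing each possibility with the mother AA and summing P(type AB): 1/2·1 + 1/2·1/2 = 3/4.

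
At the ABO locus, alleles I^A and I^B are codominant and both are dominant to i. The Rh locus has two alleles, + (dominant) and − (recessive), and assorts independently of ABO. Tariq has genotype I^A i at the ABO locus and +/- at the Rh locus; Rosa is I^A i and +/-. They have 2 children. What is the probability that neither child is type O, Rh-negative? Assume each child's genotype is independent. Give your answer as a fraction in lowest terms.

225/256

ABO cross I^A i × I^A i → 1/4 O, 3/4 A.
Rh cross +/- × +/- → 3/4 Rh+, 1/4 Rh-; so P(type O, Rh-negative) = 1/4 × 1/4 = 1/16 per child.
P(not type O, Rh-negative) = 15/16 for one child; (15/16)^2 = 225/256.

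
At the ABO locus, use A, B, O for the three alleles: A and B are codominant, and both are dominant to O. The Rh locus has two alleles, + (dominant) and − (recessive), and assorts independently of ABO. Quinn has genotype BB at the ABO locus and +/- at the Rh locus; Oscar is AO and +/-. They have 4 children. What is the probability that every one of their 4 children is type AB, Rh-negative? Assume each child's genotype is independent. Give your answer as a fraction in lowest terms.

ABO cross BB × AO → 1/2 B, 1/2 AB.
Rh cross +/- × +/- → 3/4 Rh+, 1/4 Rh-; so P(type AB, Rh-negative) = 1/2 × 1/4 = 1/8 per child.
All 4 independent: (1/8)^4 = 1/4096.

1/4096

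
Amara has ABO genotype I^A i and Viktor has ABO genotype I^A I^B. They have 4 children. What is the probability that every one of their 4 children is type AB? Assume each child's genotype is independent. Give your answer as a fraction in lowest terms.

1/256

ABO cross I^A i × I^A I^B → 1/2 A, 1/4 B, 1/4 AB.
So P(type AB) = 1/4 per child.
All 4 independent: (1/4)^4 = 1/256.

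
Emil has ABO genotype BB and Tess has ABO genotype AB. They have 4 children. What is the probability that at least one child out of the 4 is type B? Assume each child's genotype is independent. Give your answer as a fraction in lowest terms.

ABO cross BB × AB → 1/2 B, 1/2 AB.
So P(type B) = 1/2 per child.
P(none) = (1/2)^4 = 1/16; P(at least one) = 1 − 1/16 = 15/16.

15/16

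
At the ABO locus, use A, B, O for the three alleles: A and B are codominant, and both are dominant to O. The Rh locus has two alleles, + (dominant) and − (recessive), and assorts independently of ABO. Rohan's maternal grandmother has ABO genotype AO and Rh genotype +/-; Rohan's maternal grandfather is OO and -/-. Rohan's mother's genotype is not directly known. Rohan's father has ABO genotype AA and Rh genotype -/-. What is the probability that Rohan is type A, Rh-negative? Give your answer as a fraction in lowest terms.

Rohan's mother's ABO genotype from AO × OO: 1/2 AO, 1/2 OO.
Crossing each possibility with the father AA and summing P(type A): 1/2·1 + 1/2·1 = 1.
Similarly for Rh via the mother's Rh distribution: P(Rh-) = 3/4.
Independent loci: 1 × 3/4 = 3/4.

3/4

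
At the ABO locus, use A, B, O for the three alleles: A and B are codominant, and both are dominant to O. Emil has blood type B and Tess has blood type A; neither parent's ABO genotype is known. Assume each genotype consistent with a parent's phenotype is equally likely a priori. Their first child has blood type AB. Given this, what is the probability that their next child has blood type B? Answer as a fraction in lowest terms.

5/36

Possible genotypes: Emil ∈ {BB, BO}; Tess ∈ {AA, AO}.
Weight each parental genotype pair by prior × P(type-AB child):
  BB × AA: posterior weight 4/9; P(next child type B) = 0.
  BB × AO: posterior weight 2/9; P(next child type B) = 1/2.
  BO × AA: posterior weight 2/9; P(next child type B) = 0.
  BO × AO: posterior weight 1/9; P(next child type B) = 1/4.
Weighted sum = 5/36.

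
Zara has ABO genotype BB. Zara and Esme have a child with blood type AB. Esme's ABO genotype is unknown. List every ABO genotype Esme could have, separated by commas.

For each candidate genotype of Esme, check whether crossing it with BB can produce every observed child phenotype.
  AA → possible child types {AB} ✓
  AB → possible child types {B, AB} ✓
  AO → possible child types {B, AB} ✓
  BB → possible child types {B} ✗
  BO → possible child types {B} ✗
  OO → possible child types {B} ✗

AA, AB, AO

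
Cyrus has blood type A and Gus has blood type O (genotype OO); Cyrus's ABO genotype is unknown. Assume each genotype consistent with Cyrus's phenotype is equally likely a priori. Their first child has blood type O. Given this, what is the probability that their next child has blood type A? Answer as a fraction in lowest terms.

1/2

Possible genotypes: Cyrus ∈ {AA, AO}; Gus ∈ {OO}.
Weight each parental genotype pair by prior × P(type-O child):
  AO × OO: posterior weight 1; P(next child type A) = 1/2.
Weighted sum = 1/2.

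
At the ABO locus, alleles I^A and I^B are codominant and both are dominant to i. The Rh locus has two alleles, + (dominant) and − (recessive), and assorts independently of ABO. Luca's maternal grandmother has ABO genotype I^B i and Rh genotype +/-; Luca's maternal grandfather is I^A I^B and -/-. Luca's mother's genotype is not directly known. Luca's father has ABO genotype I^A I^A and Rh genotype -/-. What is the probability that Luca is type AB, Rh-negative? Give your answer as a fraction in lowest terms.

Luca's mother's ABO genotype from I^B i × I^A I^B: 1/4 I^A I^B, 1/4 I^A i, 1/4 I^B I^B, 1/4 I^B i.
Crossing each possibility with the father I^A I^A and summing P(type AB): 1/4·1/2 + 1/4·0 + 1/4·1 + 1/4·1/2 = 1/2.
Similarly for Rh via the mother's Rh distribution: P(Rh-) = 3/4.
Independent loci: 1/2 × 3/4 = 3/8.

3/8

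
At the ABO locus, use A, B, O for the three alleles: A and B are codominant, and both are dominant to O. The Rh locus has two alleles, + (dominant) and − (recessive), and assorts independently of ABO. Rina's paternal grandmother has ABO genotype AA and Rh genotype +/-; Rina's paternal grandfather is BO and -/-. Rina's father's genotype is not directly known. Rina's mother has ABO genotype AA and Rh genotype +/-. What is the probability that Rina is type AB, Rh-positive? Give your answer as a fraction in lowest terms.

5/32

Rina's father's ABO genotype from AA × BO: 1/2 AB, 1/2 AO.
Crossing each possibility with the mother AA and summing P(type AB): 1/2·1/2 + 1/2·0 = 1/4.
Similarly for Rh via the father's Rh distribution: P(Rh+) = 5/8.
Independent loci: 1/4 × 5/8 = 5/32.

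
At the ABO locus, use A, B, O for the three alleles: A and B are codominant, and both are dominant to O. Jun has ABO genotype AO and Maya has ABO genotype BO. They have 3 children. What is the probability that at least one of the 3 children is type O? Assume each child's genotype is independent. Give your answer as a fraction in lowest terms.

ABO cross AO × BO → 1/4 O, 1/4 A, 1/4 B, 1/4 AB.
So P(type O) = 1/4 per child.
P(none) = (3/4)^3 = 27/64; P(at least one) = 1 − 27/64 = 37/64.

37/64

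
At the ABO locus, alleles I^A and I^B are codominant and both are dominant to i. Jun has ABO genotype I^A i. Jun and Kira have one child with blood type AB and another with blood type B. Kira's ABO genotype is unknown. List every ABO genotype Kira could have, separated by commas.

I^A I^B, I^B I^B, I^B i

For each candidate genotype of Kira, check whether crossing it with I^A i can produce every observed child phenotype.
  I^A I^A → possible child types {A} ✗
  I^A I^B → possible child types {A, B, AB} ✓
  I^A i → possible child types {O, A} ✗
  I^B I^B → possible child types {B, AB} ✓
  I^B i → possible child types {O, A, B, AB} ✓
  i i → possible child types {O, A} ✗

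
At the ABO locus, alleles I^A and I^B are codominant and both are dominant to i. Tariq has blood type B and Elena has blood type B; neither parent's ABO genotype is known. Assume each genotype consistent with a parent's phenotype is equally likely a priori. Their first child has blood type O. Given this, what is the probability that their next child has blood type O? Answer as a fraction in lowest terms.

Possible genotypes: Tariq ∈ {I^B I^B, I^B i}; Elena ∈ {I^B I^B, I^B i}.
Weight each parental genotype pair by prior × P(type-O child):
  I^B i × I^B i: posterior weight 1; P(next child type O) = 1/4.
Weighted sum = 1/4.

1/4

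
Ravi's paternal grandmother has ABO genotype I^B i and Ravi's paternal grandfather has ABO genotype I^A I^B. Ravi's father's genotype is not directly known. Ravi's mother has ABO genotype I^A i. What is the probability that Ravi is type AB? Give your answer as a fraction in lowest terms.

1/4

Ravi's father's ABO genotype from I^B i × I^A I^B: 1/4 I^A I^B, 1/4 I^A i, 1/4 I^B I^B, 1/4 I^B i.
Crossing each possibility with the mother I^A i and summing P(type AB): 1/4·1/4 + 1/4·0 + 1/4·1/2 + 1/4·1/4 = 1/4.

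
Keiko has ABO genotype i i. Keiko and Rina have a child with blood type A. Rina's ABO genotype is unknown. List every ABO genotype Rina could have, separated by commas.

I^A I^A, I^A I^B, I^A i

For each candidate genotype of Rina, check whether crossing it with i i can produce every observed child phenotype.
  I^A I^A → possible child types {A} ✓
  I^A I^B → possible child types {A, B} ✓
  I^A i → possible child types {O, A} ✓
  I^B I^B → possible child types {B} ✗
  I^B i → possible child types {O, B} ✗
  i i → possible child types {O} ✗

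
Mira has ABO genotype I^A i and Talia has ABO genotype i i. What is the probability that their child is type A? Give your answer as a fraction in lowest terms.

1/2

ABO cross I^A i × i i → offspring phenotypes: 1/2 O, 1/2 A.
So P(type A) = 1/2.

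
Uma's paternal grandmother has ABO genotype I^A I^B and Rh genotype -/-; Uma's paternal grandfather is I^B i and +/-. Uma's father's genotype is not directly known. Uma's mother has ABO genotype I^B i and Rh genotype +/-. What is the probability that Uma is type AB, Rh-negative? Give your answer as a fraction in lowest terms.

3/64

Uma's father's ABO genotype from I^A I^B × I^B i: 1/4 I^A I^B, 1/4 I^A i, 1/4 I^B I^B, 1/4 I^B i.
Crossing each possibility with the mother I^B i and summing P(type AB): 1/4·1/4 + 1/4·1/4 + 1/4·0 + 1/4·0 = 1/8.
Similarly for Rh via the father's Rh distribution: P(Rh-) = 3/8.
Independent loci: 1/8 × 3/8 = 3/64.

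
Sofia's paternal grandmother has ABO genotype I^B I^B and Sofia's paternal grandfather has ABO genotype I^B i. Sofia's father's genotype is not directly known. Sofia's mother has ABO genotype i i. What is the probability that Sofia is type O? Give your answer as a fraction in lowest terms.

Sofia's father's ABO genotype from I^B I^B × I^B i: 1/2 I^B I^B, 1/2 I^B i.
Crossing each possibility with the mother i i and summing P(type O): 1/2·0 + 1/2·1/2 = 1/4.

1/4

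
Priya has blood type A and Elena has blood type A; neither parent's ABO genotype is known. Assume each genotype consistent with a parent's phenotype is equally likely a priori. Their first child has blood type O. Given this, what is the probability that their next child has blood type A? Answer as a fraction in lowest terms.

3/4

Possible genotypes: Priya ∈ {AA, AO}; Elena ∈ {AA, AO}.
Weight each parental genotype pair by prior × P(type-O child):
  AO × AO: posterior weight 1; P(next child type A) = 3/4.
Weighted sum = 3/4.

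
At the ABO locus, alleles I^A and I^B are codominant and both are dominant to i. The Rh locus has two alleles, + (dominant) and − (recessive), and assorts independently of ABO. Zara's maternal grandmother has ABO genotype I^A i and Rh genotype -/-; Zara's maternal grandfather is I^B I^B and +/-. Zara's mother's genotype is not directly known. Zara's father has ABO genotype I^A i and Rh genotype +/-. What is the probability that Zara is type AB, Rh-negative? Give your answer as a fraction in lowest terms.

Zara's mother's ABO genotype from I^A i × I^B I^B: 1/2 I^A I^B, 1/2 I^B i.
Crossing each possibility with the father I^A i and summing P(type AB): 1/2·1/4 + 1/2·1/4 = 1/4.
Similarly for Rh via the mother's Rh distribution: P(Rh-) = 3/8.
Independent loci: 1/4 × 3/8 = 3/32.

3/32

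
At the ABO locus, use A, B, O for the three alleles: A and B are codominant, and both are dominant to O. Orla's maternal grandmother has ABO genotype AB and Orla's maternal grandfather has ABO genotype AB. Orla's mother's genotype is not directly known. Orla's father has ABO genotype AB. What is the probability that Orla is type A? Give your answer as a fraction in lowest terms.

1/4

Orla's mother's ABO genotype from AB × AB: 1/4 AA, 1/2 AB, 1/4 BB.
Crossing each possibility with the father AB and summing P(type A): 1/4·1/2 + 1/2·1/4 + 1/4·0 = 1/4.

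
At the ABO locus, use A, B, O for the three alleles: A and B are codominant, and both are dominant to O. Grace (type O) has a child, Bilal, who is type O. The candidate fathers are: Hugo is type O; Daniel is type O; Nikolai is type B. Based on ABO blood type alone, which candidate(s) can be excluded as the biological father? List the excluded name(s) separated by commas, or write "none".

A candidate is excluded only if no genotype consistent with his phenotype could produce a type O child with a type O mother.
Every candidate has at least one consistent genotype combination, so none can be excluded.

none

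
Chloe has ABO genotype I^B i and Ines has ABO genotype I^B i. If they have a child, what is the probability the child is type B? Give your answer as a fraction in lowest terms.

ABO cross I^B i × I^B i → offspring phenotypes: 1/4 O, 3/4 B.
So P(type B) = 3/4.

3/4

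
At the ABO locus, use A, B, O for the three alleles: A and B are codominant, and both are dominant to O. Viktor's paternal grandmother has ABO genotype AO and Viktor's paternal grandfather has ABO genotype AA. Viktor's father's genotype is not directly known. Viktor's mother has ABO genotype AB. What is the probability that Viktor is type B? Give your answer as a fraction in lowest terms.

Viktor's father's ABO genotype from AO × AA: 1/2 AA, 1/2 AO.
Crossing each possibility with the mother AB and summing P(type B): 1/2·0 + 1/2·1/4 = 1/8.

1/8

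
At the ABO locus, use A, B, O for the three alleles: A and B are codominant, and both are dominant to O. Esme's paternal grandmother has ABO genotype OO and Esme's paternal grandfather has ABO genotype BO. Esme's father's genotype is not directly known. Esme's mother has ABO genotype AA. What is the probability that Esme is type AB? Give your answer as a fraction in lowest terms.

Esme's father's ABO genotype from OO × BO: 1/2 BO, 1/2 OO.
Crossing each possibility with the mother AA and summing P(type AB): 1/2·1/2 + 1/2·0 = 1/4.

1/4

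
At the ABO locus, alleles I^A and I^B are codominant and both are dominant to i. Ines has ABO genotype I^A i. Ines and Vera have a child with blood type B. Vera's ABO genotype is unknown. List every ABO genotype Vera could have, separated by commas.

I^A I^B, I^B I^B, I^B i

For each candidate genotype of Vera, check whether crossing it with I^A i can produce every observed child phenotype.
  I^A I^A → possible child types {A} ✗
  I^A I^B → possible child types {A, B, AB} ✓
  I^A i → possible child types {O, A} ✗
  I^B I^B → possible child types {B, AB} ✓
  I^B i → possible child types {O, A, B, AB} ✓
  i i → possible child types {O, A} ✗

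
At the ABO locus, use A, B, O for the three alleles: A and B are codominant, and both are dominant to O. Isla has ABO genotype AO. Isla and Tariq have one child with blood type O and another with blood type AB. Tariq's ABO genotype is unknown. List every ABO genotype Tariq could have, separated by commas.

For each candidate genotype of Tariq, check whether crossing it with AO can produce every observed child phenotype.
  AA → possible child types {A} ✗
  AB → possible child types {A, B, AB} ✗
  AO → possible child types {O, A} ✗
  BB → possible child types {B, AB} ✗
  BO → possible child types {O, A, B, AB} ✓
  OO → possible child types {O, A} ✗

BO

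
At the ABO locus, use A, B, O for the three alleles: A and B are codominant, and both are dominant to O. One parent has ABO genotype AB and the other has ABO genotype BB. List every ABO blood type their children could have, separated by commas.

Gametes from AB × BB give offspring ABO genotypes AB, BB, i.e. phenotypes B, AB.

B, AB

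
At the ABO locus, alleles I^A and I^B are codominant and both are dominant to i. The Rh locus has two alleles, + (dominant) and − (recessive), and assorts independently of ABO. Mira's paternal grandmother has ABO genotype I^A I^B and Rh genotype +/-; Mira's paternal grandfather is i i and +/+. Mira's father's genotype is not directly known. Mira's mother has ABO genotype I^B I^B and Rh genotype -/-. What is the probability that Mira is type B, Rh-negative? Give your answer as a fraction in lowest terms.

3/16

Mira's father's ABO genotype from I^A I^B × i i: 1/2 I^A i, 1/2 I^B i.
Crossing each possibility with the mother I^B I^B and summing P(type B): 1/2·1/2 + 1/2·1 = 3/4.
Similarly for Rh via the father's Rh distribution: P(Rh-) = 1/4.
Independent loci: 3/4 × 1/4 = 3/16.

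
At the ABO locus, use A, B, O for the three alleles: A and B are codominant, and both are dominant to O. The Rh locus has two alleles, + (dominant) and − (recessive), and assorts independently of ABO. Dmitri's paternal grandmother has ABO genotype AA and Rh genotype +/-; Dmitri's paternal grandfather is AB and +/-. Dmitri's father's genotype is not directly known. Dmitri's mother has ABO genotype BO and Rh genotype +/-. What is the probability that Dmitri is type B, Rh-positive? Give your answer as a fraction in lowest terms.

3/16

Dmitri's father's ABO genotype from AA × AB: 1/2 AA, 1/2 AB.
Crossing each possibility with the mother BO and summing P(type B): 1/2·0 + 1/2·1/2 = 1/4.
Similarly for Rh via the father's Rh distribution: P(Rh+) = 3/4.
Independent loci: 1/4 × 3/4 = 3/16.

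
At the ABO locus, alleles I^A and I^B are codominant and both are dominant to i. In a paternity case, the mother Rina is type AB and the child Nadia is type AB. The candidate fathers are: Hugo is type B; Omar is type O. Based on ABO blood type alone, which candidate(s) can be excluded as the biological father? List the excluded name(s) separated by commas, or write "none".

Omar

A candidate is excluded only if no genotype consistent with his phenotype could produce a type AB child with a type AB mother.
Omar (type O): no genotype consistent with that phenotype can produce a type-AB child with a type-AB mother.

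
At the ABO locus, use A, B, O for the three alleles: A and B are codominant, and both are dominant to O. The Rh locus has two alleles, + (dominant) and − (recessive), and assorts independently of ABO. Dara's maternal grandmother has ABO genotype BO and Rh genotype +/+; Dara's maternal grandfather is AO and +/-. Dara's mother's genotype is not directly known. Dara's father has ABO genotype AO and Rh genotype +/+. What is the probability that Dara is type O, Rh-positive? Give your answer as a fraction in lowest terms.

1/4

Dara's mother's ABO genotype from BO × AO: 1/4 AB, 1/4 AO, 1/4 BO, 1/4 OO.
Crossing each possibility with the father AO and summing P(type O): 1/4·0 + 1/4·1/4 + 1/4·1/4 + 1/4·1/2 = 1/4.
Similarly for Rh via the mother's Rh distribution: P(Rh+) = 1.
Independent loci: 1/4 × 1 = 1/4.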